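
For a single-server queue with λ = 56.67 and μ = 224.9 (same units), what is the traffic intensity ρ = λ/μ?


ρ = λ/μ = 56.67/224.9 = 0.2520

Final: 0.2520


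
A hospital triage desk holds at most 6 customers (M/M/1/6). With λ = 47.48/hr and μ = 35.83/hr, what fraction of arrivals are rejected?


ρ = λ/μ = 47.48/35.83 = 1.3251
P_K = (1−ρ)ρ^K/(1−ρ^(K+1)) = (-0.3251·5.414812)/(1 − 7.175420)
= -1.760607/-6.175420 = 0.285099

Final: 0.285099


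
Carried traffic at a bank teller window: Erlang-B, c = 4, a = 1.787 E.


B(4,1.787) = 0.073772 (Erlang-B)
Carried load = a(1 − B) = 1.787·(1 − 0.073772) = 1.787·0.926228 = 1.6552 E

Final: 1.6552 Erlangs


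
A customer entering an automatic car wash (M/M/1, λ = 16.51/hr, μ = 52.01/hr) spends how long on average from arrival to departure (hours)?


W = 1/(μ−λ) = 1/(52.01 − 16.51) = 1/35.50 = 0.02817 hr

Final: 0.02817 hr


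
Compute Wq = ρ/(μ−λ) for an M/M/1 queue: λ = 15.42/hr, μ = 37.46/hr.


ρ = 15.42/37.46 = 0.4116
Wq = ρ/(μ−λ) = 0.4116/(37.46 − 15.42) = 0.4116/22.04 = 0.01868 hr

Final: 0.01868 hr


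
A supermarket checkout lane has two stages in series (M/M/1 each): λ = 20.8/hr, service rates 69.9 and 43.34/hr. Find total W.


Each node sees arrival rate λ = 20.8/hr (tandem ⇒ throughput preserved).
W₁ = 1/(μ₁−λ) = 1/(69.9−20.8) = 0.02037 hr
W₂ = 1/(μ₂−λ) = 1/(43.34−20.8) = 0.04437 hr
W_total = W₁ + W₂ = 0.02037 + 0.04437 = 0.06473 hr

Final: 0.06473 hr


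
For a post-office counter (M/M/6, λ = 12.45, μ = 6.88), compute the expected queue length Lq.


a = λ/μ = 1.8096; ρ = a/6 = 0.3016
P₀ = 0.163589
Lq = P₀·a^c·ρ / (c!·(1−ρ)²) = 0.163589·35.11442·0.3016/(720·0.48776)
= 0.004933

Final: 0.004933


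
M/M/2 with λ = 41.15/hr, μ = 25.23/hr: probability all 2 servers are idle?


a = λ/μ = 41.15/25.23 = 1.6310; ρ = a/c = 0.8155
Σ_{k=0}^{1} a^k/k! (terms k=0..1) = 1.00000 + 1.63099 = 2.63099
Tail: a^2/(2!(1−ρ)) = 2.66014/(2·0.1845) = 7.20896
P₀ = 1/(2.63099 + 7.20896) = 1/9.83996 = 0.101626

Final: 0.101626


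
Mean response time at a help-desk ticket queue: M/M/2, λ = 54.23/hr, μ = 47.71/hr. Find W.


a = 1.1367; ρ = 0.5683; P₀ = 0.275242
Lq = P₀·a^c·ρ/(c!(1−ρ)²) = 0.54230
Wq = Lq/λ = 0.54230/54.23 = 0.01000 hr
W = Wq + 1/μ = 0.01000 + 0.02096 = 0.03096 hr

Final: 0.03096 hr


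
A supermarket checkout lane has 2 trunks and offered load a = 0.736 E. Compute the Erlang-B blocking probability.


B(c,a) = (a^c/c!) / Σ_{k=0}^{c} a^k/k!
a^2/2! = 0.270848
Σ terms (k=0..2): 1.00000 + 0.73600 + 0.27085 = 2.006848
B = 0.270848/2.006848 = 0.134962

Final: 0.134962


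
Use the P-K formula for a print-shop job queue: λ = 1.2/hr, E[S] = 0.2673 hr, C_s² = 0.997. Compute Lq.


ρ = λ·E[S] = 1.2·0.2673 = 0.3208
Lq = ρ²(1+C_s²)/(2(1−ρ)) = 0.1029·(1+0.997)/(2·0.6792)
= 0.1029·1.9970/1.3585 = 0.15125

Final: 0.15125


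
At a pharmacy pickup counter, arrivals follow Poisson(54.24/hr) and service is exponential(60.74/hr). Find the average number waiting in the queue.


ρ = 54.24/60.74 = 0.8930
Lq = ρ²/(1−ρ) = 0.7974/0.1070 = 7.4516

Final: 7.4516


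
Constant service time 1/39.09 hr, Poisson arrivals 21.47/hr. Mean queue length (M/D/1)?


ρ = 21.47/39.09 = 0.5492
M/D/1: Lq = ρ²/(2(1−ρ)) = 0.3017/(2·0.4508) = 0.33463

Final: 0.33463


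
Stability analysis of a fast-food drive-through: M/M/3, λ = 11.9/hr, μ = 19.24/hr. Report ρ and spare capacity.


Total capacity cμ = 3·19.24 = 57.72/hr
ρ = λ/(cμ) = 11.9/57.72 = 0.2062
Stable ⇔ ρ < 1: YES
Spare capacity = cμ − λ = 57.72 − 11.9 = 45.82/hr

Final: ρ = 0.2062; stable; margin = 45.82/hr


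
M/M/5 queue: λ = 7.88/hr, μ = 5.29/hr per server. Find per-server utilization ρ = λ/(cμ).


ρ = λ/(cμ) = 7.88/(5·5.29) = 7.88/26.45 = 0.2979

Final: 0.2979


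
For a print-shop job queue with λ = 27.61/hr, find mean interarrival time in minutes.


Mean interarrival time = 1/λ = 1/27.61 hour = 0.03622 hour
In minutes: 0.03622 × 60 = 2.1731 min

Final: 2.1731 min


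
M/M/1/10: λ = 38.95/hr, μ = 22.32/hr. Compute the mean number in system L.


ρ = 38.95/22.32 = 1.7451
L = ρ[1 − (K+1)ρ^K + Kρ^(K+1)] / [(1−ρ)(1−ρ^(K+1))]
Numerator: 1.7451·(1 − 11·261.898323 + 10·457.031348) = 2949.924885
Denominator: (-0.7451)·(-456.031348) = 339.776044
L = 2949.924885/339.776044 = 8.6820

Final: 8.6820


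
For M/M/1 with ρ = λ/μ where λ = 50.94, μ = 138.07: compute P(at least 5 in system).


ρ = 50.94/138.07 = 0.3689
P(N ≥ n) = ρ^n = 0.3689^5 = 0.006836

Final: 0.006836


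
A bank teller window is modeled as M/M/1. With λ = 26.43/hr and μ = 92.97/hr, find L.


ρ = λ/μ = 26.43/92.97 = 0.2843
L = ρ/(1−ρ) = 0.2843/(1 − 0.2843) = 0.2843/0.7157 = 0.3972

Final: 0.3972


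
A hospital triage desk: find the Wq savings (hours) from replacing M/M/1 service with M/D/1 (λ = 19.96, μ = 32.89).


ρ = 19.96/32.89 = 0.6069
Wq(M/M/1) = ρ/(μ−λ) = 0.6069/12.93 = 0.04694 hr
Wq(M/D/1) = ρ/(2(μ−λ)) = 0.02347 hr
Savings = 0.04694 − 0.02347 = 0.02347 hr

Final: 0.02347 hr


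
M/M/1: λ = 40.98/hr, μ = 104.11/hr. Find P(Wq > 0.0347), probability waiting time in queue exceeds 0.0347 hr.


ρ = 40.98/104.11 = 0.3936
P(Wq > t) = ρ·e^{−(μ−λ)t} = 0.3936·e^{−2.1906}
= 0.3936·0.111848 = 0.044026

Final: 0.044026


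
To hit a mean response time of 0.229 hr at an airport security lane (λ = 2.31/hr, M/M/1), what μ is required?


W = 1/(μ−λ) ⇒ μ − λ = 1/W = 1/0.229 = 4.3668
μ = λ + 1/W = 2.31 + 4.3668 = 6.6768 per hr

Final: 6.6768 /hr


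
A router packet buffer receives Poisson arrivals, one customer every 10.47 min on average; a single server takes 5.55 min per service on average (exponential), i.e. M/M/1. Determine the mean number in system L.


λ = 60/10.47 = 5.7307 /hr
μ = 60/5.55 = 10.8108 /hr
ρ = λ/μ = 5.7307/10.8108 = 0.5301
L = ρ/(1−ρ) = 0.5301/0.4699 = 1.1280

Final: 1.1280


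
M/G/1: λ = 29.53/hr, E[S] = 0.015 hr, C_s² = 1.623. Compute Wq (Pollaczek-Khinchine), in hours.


ρ = λ·E[S] = 29.53·0.015 = 0.4430
E[S²] = E[S]²(1+C_s²) = 0.015²·(1+1.623) = 0.0005902
Wq = λ·E[S²]/(2(1−ρ)) = 29.53·0.0005902/(2·0.5571) = 0.01564 hr

Final: 0.01564 hr


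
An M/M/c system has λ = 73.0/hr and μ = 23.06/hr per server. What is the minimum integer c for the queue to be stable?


Stability requires cμ > λ ⇔ c > λ/μ.
λ/μ = 73.0/23.06 = 3.1657
Minimum integer c = ⌊3.1657⌋ + 1 = 4
Check: 4·23.06 = 92.24 > 73.0, while 3·23.06 = 69.18 ≤ 73.0

Final: 4 servers


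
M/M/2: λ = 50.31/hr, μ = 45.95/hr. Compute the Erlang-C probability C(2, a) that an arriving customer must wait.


a = λ/μ = 1.0949; ρ = a/2 = 0.5474
P₀ = 0.292455 (from M/M/c formula)
C(c,a) = [a^c/(c!(1−ρ))]·P₀ = [1.19877/(2·0.4526)]·0.292455
= 1.32445·0.292455 = 0.387341

Final: 0.387341


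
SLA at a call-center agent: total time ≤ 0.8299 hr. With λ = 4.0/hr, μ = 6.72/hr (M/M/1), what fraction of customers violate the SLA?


W ~ Exponential(μ−λ) for M/M/1.
μ − λ = 6.72 − 4.0 = 2.7200
P(W > t) = e^{−(μ−λ)t} = e^{−2.2573} = 0.104630

Final: 0.104630


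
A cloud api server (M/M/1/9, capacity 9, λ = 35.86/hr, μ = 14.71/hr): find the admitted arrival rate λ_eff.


ρ = 2.4378; P_K = (1−ρ)ρ^9/(1−ρ^10) = 0.589873
λ_eff = λ(1 − P_K) = 35.86·(1 − 0.589873) = 35.86·0.410127 = 14.7071 /hr

Final: 14.7071 /hr


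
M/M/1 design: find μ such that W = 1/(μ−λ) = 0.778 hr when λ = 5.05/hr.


W = 1/(μ−λ) ⇒ μ − λ = 1/W = 1/0.778 = 1.2853
μ = λ + 1/W = 5.05 + 1.2853 = 6.3353 per hr

Final: 6.3353 /hr


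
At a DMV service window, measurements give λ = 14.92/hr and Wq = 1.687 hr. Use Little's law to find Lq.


Lq = λWq = 14.92·1.687 = 25.1700

Final: 25.1700


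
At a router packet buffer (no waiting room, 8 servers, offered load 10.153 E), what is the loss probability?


B(c,a) = (a^c/c!) / Σ_{k=0}^{c} a^k/k!
a^8/8! = 2800.493481
Σ terms (k=0..8): 1.00000 + 10.15300 + 51.54170 + 174.43431 + 442.75788 + 899.06416 + 1521.36640 + 2206.63330 + 2800.49348 = 8107.444233
B = 2800.493481/8107.444233 = 0.345422

Final: 0.345422


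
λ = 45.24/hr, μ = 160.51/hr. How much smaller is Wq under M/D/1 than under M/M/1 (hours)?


ρ = 45.24/160.51 = 0.2819
Wq(M/M/1) = ρ/(μ−λ) = 0.2819/115.27 = 0.002445 hr
Wq(M/D/1) = ρ/(2(μ−λ)) = 0.001223 hr
Savings = 0.002445 − 0.001223 = 0.001223 hr

Final: 0.001223 hr


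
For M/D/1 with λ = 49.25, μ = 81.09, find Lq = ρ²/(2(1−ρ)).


ρ = 49.25/81.09 = 0.6073
M/D/1: Lq = ρ²/(2(1−ρ)) = 0.3689/(2·0.3927) = 0.46972

Final: 0.46972


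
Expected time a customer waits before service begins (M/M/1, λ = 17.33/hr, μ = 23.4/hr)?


ρ = 17.33/23.4 = 0.7406
Wq = ρ/(μ−λ) = 0.7406/(23.4 − 17.33) = 0.7406/6.07 = 0.1220 hr

Final: 0.1220 hr


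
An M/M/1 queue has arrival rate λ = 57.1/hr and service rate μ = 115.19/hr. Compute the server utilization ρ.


ρ = λ/μ = 57.1/115.19 = 0.4957

Final: 0.4957


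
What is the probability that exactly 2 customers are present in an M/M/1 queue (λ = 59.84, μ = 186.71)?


ρ = 59.84/186.71 = 0.3205
P_n = (1−ρ)·ρ^n = (1 − 0.3205)·0.3205^2 = 0.6795·0.102718 = 0.069797

Final: 0.069797


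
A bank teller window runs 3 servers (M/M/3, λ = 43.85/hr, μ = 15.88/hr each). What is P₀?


a = λ/μ = 43.85/15.88 = 2.7613; ρ = a/c = 0.9204
Σ_{k=0}^{2} a^k/k! (terms k=0..2) = 1.00000 + 2.76134 + 3.81249 = 7.57382
Tail: a^3/(3!(1−ρ)) = 21.05510/(6·0.07955) = 44.11016
P₀ = 1/(7.57382 + 44.11016) = 1/51.68398 = 0.019348

Final: 0.019348


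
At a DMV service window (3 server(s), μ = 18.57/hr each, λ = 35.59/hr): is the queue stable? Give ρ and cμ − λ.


Total capacity cμ = 3·18.57 = 55.71/hr
ρ = λ/(cμ) = 35.59/55.71 = 0.6388
Stable ⇔ ρ < 1: YES
Spare capacity = cμ − λ = 55.71 − 35.59 = 20.12/hr

Final: ρ = 0.6388; stable; margin = 20.12/hr


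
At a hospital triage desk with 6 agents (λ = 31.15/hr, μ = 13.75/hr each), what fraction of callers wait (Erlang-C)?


a = λ/μ = 2.2655; ρ = a/6 = 0.3776
P₀ = 0.103457 (from M/M/c formula)
C(c,a) = [a^c/(c!(1−ρ))]·P₀ = [135.18612/(720·0.6224)]·0.103457
= 0.30166·0.103457 = 0.031208

Final: 0.031208


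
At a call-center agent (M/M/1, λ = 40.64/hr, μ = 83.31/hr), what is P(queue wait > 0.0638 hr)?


ρ = 40.64/83.31 = 0.4878
P(Wq > t) = ρ·e^{−(μ−λ)t} = 0.4878·e^{−2.7223}
= 0.4878·0.065720 = 0.032059

Final: 0.032059


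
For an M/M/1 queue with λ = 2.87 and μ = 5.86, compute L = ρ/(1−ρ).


ρ = λ/μ = 2.87/5.86 = 0.4898
L = ρ/(1−ρ) = 0.4898/(1 − 0.4898) = 0.4898/0.5102 = 0.9599

Final: 0.9599


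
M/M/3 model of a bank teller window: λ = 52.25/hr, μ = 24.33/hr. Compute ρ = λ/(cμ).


ρ = λ/(cμ) = 52.25/(3·24.33) = 52.25/72.99 = 0.7159

Final: 0.7159


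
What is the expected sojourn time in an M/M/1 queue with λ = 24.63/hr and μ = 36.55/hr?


W = 1/(μ−λ) = 1/(36.55 − 24.63) = 1/11.92 = 0.08389 hr

Final: 0.08389 hr


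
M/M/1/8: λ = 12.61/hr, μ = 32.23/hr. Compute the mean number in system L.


ρ = 12.61/32.23 = 0.3913
L = ρ[1 − (K+1)ρ^K + Kρ^(K+1)] / [(1−ρ)(1−ρ^(K+1))]
Numerator: 0.3913·(1 − 9·0.0005491 + 8·0.0002148) = 0.389989
Denominator: (0.6087)·(0.999785) = 0.608619
L = 0.389989/0.608619 = 0.6408

Final: 0.6408


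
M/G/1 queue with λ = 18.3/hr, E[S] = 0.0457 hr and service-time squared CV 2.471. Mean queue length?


ρ = λ·E[S] = 18.3·0.0457 = 0.8363
Lq = ρ²(1+C_s²)/(2(1−ρ)) = 0.6994·(1+2.471)/(2·0.1637)
= 0.6994·3.4710/0.3274 = 7.41544

Final: 7.41544


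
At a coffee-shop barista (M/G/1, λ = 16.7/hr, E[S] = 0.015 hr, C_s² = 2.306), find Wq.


ρ = λ·E[S] = 16.7·0.015 = 0.2505
E[S²] = E[S]²(1+C_s²) = 0.015²·(1+2.306) = 0.0007439
Wq = λ·E[S²]/(2(1−ρ)) = 16.7·0.0007439/(2·0.7495) = 0.008287 hr

Final: 0.008287 hr


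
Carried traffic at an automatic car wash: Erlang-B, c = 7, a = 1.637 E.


B(7,1.637) = 0.001216 (Erlang-B)
Carried load = a(1 − B) = 1.637·(1 − 0.001216) = 1.637·0.998784 = 1.6350 E

Final: 1.6350 Erlangs


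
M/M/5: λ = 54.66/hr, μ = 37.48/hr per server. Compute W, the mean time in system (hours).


a = 1.4584; ρ = 0.2917; P₀ = 0.232295
Lq = P₀·a^c·ρ/(c!(1−ρ)²) = 0.007424
Wq = Lq/λ = 0.007424/54.66 = 0.0001358 hr
W = Wq + 1/μ = 0.0001358 + 0.02668 = 0.02682 hr

Final: 0.02682 hr


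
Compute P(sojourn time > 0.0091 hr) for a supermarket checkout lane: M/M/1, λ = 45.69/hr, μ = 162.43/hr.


W ~ Exponential(μ−λ) for M/M/1.
μ − λ = 162.43 − 45.69 = 116.7400
P(W > t) = e^{−(μ−λ)t} = e^{−1.0623} = 0.345648

Final: 0.345648


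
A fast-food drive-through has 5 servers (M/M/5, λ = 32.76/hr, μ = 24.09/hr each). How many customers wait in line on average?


a = λ/μ = 1.3599; ρ = a/5 = 0.2720
P₀ = 0.256446
Lq = P₀·a^c·ρ / (c!·(1−ρ)²) = 0.256446·4.65088·0.2720/(120·0.53001)
= 0.005100

Final: 0.005100


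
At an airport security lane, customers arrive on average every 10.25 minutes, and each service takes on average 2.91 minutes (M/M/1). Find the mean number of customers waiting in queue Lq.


λ = 60/10.25 = 5.8537 /hr
μ = 60/2.91 = 20.6186 /hr
ρ = λ/μ = 5.8537/20.6186 = 0.2839
Lq = ρ²/(1−ρ) = 0.08060/0.7161 = 0.1126

Final: 0.1126


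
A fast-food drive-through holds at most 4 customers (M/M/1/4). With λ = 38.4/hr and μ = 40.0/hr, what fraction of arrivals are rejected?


ρ = λ/μ = 38.4/40.0 = 0.9600
P_K = (1−ρ)ρ^K/(1−ρ^(K+1)) = (0.04000·0.849347)/(1 − 0.815373)
= 0.033974/0.184627 = 0.184013

Final: 0.184013


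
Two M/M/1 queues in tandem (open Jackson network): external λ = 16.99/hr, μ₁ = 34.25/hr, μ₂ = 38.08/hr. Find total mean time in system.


Each node sees arrival rate λ = 16.99/hr (tandem ⇒ throughput preserved).
W₁ = 1/(μ₁−λ) = 1/(34.25−16.99) = 0.05794 hr
W₂ = 1/(μ₂−λ) = 1/(38.08−16.99) = 0.04742 hr
W_total = W₁ + W₂ = 0.05794 + 0.04742 = 0.10535 hr

Final: 0.10535 hr


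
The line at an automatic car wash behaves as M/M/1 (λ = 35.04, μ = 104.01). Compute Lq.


ρ = 35.04/104.01 = 0.3369
Lq = ρ²/(1−ρ) = 0.1135/0.6631 = 0.1712

Final: 0.1712


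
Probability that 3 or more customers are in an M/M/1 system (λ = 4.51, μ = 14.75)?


ρ = 4.51/14.75 = 0.3058
P(N ≥ n) = ρ^n = 0.3058^3 = 0.028586

Final: 0.028586


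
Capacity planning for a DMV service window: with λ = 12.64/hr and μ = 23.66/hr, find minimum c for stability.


Stability requires cμ > λ ⇔ c > λ/μ.
λ/μ = 12.64/23.66 = 0.5342
Minimum integer c = ⌊0.5342⌋ + 1 = 1
Check: 1·23.66 = 23.66 > 12.64, while 0·23.66 = 0.00 ≤ 12.64

Final: 1 servers


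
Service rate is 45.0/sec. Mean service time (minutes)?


Mean service time = 1/μ = 1/45.0 second = 0.02222 second
In minutes: 0.02222 × 0.0166667 = 0.0003704 min

Final: 0.0003704 min


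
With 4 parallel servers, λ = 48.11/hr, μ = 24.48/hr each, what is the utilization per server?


ρ = λ/(cμ) = 48.11/(4·24.48) = 48.11/97.92 = 0.4913

Final: 0.4913


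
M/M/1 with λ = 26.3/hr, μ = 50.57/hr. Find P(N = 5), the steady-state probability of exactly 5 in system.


ρ = 26.3/50.57 = 0.5201
P_n = (1−ρ)·ρ^n = (1 − 0.5201)·0.5201^5 = 0.4799·0.038046 = 0.018260

Final: 0.018260


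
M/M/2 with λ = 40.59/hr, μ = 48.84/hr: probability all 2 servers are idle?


a = λ/μ = 40.59/48.84 = 0.8311; ρ = a/c = 0.4155
Σ_{k=0}^{1} a^k/k! (terms k=0..1) = 1.00000 + 0.83108 = 1.83108
Tail: a^2/(2!(1−ρ)) = 0.69070/(2·0.5845) = 0.59088
P₀ = 1/(1.83108 + 0.59088) = 1/2.42197 = 0.412888

Final: 0.412888


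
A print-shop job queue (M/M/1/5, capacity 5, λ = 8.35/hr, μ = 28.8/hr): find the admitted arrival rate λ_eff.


ρ = 0.2899; P_K = (1−ρ)ρ^5/(1−ρ^6) = 0.001456
λ_eff = λ(1 − P_K) = 8.35·(1 − 0.001456) = 8.35·0.998544 = 8.3378 /hr

Final: 8.3378 /hr


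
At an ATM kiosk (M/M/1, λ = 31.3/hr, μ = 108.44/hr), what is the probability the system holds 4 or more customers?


ρ = 31.3/108.44 = 0.2886
P(N ≥ n) = ρ^n = 0.2886^4 = 0.006941

Final: 0.006941


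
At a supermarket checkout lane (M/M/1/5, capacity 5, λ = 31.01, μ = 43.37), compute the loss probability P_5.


ρ = λ/μ = 31.01/43.37 = 0.7150
P_K = (1−ρ)ρ^K/(1−ρ^(K+1)) = (0.2850·0.186880)/(1 − 0.133621)
= 0.053259/0.866379 = 0.061473

Final: 0.061473


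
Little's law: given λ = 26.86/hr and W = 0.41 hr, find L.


L = λW = 26.86·0.41 = 11.0126

Final: 11.0126


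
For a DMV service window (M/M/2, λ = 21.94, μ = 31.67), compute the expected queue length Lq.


a = λ/μ = 0.6928; ρ = a/2 = 0.3464
P₀ = 0.485460
Lq = P₀·a^c·ρ / (c!·(1−ρ)²) = 0.485460·0.47993·0.3464/(2·0.42721)
= 0.09445

Final: 0.09445


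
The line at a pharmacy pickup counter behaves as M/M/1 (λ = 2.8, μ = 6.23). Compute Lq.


ρ = 2.8/6.23 = 0.4494
Lq = ρ²/(1−ρ) = 0.2020/0.5506 = 0.3669

Final: 0.3669


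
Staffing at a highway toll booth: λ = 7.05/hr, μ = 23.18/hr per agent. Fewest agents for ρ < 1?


Stability requires cμ > λ ⇔ c > λ/μ.
λ/μ = 7.05/23.18 = 0.3041
Minimum integer c = ⌊0.3041⌋ + 1 = 1
Check: 1·23.18 = 23.18 > 7.05, while 0·23.18 = 0.00 ≤ 7.05

Final: 1 servers


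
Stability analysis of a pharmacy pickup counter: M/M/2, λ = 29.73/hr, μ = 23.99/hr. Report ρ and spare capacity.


Total capacity cμ = 2·23.99 = 47.98/hr
ρ = λ/(cμ) = 29.73/47.98 = 0.6196
Stable ⇔ ρ < 1: YES
Spare capacity = cμ − λ = 47.98 − 29.73 = 18.25/hr

Final: ρ = 0.6196; stable; margin = 18.25/hr


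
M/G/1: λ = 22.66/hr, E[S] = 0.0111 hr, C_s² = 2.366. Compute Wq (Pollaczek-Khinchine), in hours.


ρ = λ·E[S] = 22.66·0.0111 = 0.2515
E[S²] = E[S]²(1+C_s²) = 0.0111²·(1+2.366) = 0.0004147
Wq = λ·E[S²]/(2(1−ρ)) = 22.66·0.0004147/(2·0.7485) = 0.006278 hr

Final: 0.006278 hr


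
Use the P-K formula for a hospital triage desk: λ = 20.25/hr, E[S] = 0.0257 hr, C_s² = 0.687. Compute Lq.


ρ = λ·E[S] = 20.25·0.0257 = 0.5204
Lq = ρ²(1+C_s²)/(2(1−ρ)) = 0.2708·(1+0.687)/(2·0.4796)
= 0.2708·1.6870/0.9591 = 0.47637

Final: 0.47637


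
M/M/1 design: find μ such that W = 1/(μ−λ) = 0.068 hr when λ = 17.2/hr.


W = 1/(μ−λ) ⇒ μ − λ = 1/W = 1/0.068 = 14.7059
μ = λ + 1/W = 17.2 + 14.7059 = 31.9059 per hr

Final: 31.9059 /hr


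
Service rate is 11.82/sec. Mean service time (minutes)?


Mean service time = 1/μ = 1/11.82 second = 0.08460 second
In minutes: 0.08460 × 0.0166667 = 0.001410 min

Final: 0.001410 min


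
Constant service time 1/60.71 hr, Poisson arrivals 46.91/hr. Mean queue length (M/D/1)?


ρ = 46.91/60.71 = 0.7727
M/D/1: Lq = ρ²/(2(1−ρ)) = 0.5970/(2·0.2273) = 1.31329

Final: 1.31329


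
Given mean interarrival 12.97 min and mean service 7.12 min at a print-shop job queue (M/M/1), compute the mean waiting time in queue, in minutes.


λ = 60/12.97 = 4.6261 /hr
μ = 60/7.12 = 8.4270 /hr
ρ = λ/μ = 4.6261/8.4270 = 0.5490
Wq = ρ/(μ−λ) = 0.5490/(8.4270−4.6261) = 0.14443 hr
In minutes: 0.14443·60 = 8.666 min

Final: 8.666 min


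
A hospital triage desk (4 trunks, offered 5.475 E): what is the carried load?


B(4,5.475) = 0.434053 (Erlang-B)
Carried load = a(1 − B) = 5.475·(1 − 0.434053) = 5.475·0.565947 = 3.0986 E

Final: 3.0986 Erlangs


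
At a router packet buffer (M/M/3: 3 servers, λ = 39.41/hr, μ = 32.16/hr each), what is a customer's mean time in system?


a = 1.2254; ρ = 0.4085; P₀ = 0.286141
Lq = P₀·a^c·ρ/(c!(1−ρ)²) = 0.10245
Wq = Lq/λ = 0.10245/39.41 = 0.002600 hr
W = Wq + 1/μ = 0.002600 + 0.03109 = 0.03369 hr

Final: 0.03369 hr


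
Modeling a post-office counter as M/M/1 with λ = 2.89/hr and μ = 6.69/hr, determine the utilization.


ρ = λ/μ = 2.89/6.69 = 0.4320

Final: 0.4320


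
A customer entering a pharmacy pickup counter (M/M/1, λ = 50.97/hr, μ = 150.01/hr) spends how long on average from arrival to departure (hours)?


W = 1/(μ−λ) = 1/(150.01 − 50.97) = 1/99.04 = 0.01010 hr

Final: 0.01010 hr


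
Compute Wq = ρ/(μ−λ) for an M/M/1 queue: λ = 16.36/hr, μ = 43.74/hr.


ρ = 16.36/43.74 = 0.3740
Wq = ρ/(μ−λ) = 0.3740/(43.74 − 16.36) = 0.3740/27.38 = 0.01366 hr

Final: 0.01366 hr


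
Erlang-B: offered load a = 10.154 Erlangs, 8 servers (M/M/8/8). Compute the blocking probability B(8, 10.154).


B(c,a) = (a^c/c!) / Σ_{k=0}^{c} a^k/k!
a^8/8! = 2802.700875
Σ terms (k=0..8): 1.00000 + 10.15400 + 51.55186 + 174.48586 + 442.93234 + 899.50700 + 1522.26569 + 2208.15511 + 2802.70088 = 8112.752734
B = 2802.700875/8112.752734 = 0.345469

Final: 0.345469


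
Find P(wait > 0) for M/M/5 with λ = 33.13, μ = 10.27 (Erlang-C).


a = λ/μ = 3.2259; ρ = a/5 = 0.6452
P₀ = 0.036048 (from M/M/c formula)
C(c,a) = [a^c/(c!(1−ρ))]·P₀ = [349.34535/(120·0.3548)]·0.036048
= 8.20476·0.036048 = 0.295761

Final: 0.295761


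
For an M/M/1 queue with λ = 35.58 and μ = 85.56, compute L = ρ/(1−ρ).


ρ = λ/μ = 35.58/85.56 = 0.4158
L = ρ/(1−ρ) = 0.4158/(1 − 0.4158) = 0.4158/0.5842 = 0.7119

Final: 0.7119


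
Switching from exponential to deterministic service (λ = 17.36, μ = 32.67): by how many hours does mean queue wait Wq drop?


ρ = 17.36/32.67 = 0.5314
Wq(M/M/1) = ρ/(μ−λ) = 0.5314/15.31 = 0.03471 hr
Wq(M/D/1) = ρ/(2(μ−λ)) = 0.01735 hr
Savings = 0.03471 − 0.01735 = 0.01735 hr

Final: 0.01735 hr


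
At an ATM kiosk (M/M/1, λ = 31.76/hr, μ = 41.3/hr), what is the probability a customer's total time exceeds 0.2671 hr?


W ~ Exponential(μ−λ) for M/M/1.
μ − λ = 41.3 − 31.76 = 9.5400
P(W > t) = e^{−(μ−λ)t} = e^{−2.5481} = 0.078228

Final: 0.078228


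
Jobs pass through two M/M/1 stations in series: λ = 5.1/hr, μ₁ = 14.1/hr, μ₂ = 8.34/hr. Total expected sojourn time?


Each node sees arrival rate λ = 5.1/hr (tandem ⇒ throughput preserved).
W₁ = 1/(μ₁−λ) = 1/(14.1−5.1) = 0.11111 hr
W₂ = 1/(μ₂−λ) = 1/(8.34−5.1) = 0.30864 hr
W_total = W₁ + W₂ = 0.11111 + 0.30864 = 0.41975 hr

Final: 0.41975 hr


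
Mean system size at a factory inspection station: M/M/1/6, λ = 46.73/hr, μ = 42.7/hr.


ρ = 46.73/42.7 = 1.0944
L = ρ[1 − (K+1)ρ^K + Kρ^(K+1)] / [(1−ρ)(1−ρ^(K+1))]
Numerator: 1.0944·(1 − 7·1.717938 + 6·1.880076) = 0.278946
Denominator: (-0.09438)·(-0.880076) = 0.083061
L = 0.278946/0.083061 = 3.3583

Final: 3.3583


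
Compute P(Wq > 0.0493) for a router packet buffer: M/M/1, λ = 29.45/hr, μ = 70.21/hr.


ρ = 29.45/70.21 = 0.4195
P(Wq > t) = ρ·e^{−(μ−λ)t} = 0.4195·e^{−2.0095}
= 0.4195·0.134060 = 0.056232

Final: 0.056232


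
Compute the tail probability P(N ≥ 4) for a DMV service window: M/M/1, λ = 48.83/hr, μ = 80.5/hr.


ρ = 48.83/80.5 = 0.6066
P(N ≥ n) = ρ^n = 0.6066^4 = 0.135383

Final: 0.135383


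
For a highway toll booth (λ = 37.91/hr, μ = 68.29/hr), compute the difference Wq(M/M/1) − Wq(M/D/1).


ρ = 37.91/68.29 = 0.5551
Wq(M/M/1) = ρ/(μ−λ) = 0.5551/30.38 = 0.01827 hr
Wq(M/D/1) = ρ/(2(μ−λ)) = 0.009136 hr
Savings = 0.01827 − 0.009136 = 0.009136 hr

Final: 0.009136 hr


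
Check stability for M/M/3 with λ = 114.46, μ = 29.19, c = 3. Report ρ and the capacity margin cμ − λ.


Total capacity cμ = 3·29.19 = 87.57/hr
ρ = λ/(cμ) = 114.46/87.57 = 1.3071
Stable ⇔ ρ < 1: NO
Spare capacity = cμ − λ = 87.57 − 114.46 = -26.89/hr

Final: ρ = 1.3071; unstable; margin = -26.89/hr


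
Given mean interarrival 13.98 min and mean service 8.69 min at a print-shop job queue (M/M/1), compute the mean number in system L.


λ = 60/13.98 = 4.2918 /hr
μ = 60/8.69 = 6.9045 /hr
ρ = λ/μ = 4.2918/6.9045 = 0.6216
L = ρ/(1−ρ) = 0.6216/0.3784 = 1.6427

Final: 1.6427


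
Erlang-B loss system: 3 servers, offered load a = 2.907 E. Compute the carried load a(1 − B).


B(3,2.907) = 0.334870 (Erlang-B)
Carried load = a(1 − B) = 2.907·(1 − 0.334870) = 2.907·0.665130 = 1.9335 E

Final: 1.9335 Erlangs


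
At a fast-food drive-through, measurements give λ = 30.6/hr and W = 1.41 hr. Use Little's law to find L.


L = λW = 30.6·1.41 = 43.1460

Final: 43.1460


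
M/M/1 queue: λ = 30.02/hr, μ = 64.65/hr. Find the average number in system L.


ρ = λ/μ = 30.02/64.65 = 0.4643
L = ρ/(1−ρ) = 0.4643/(1 − 0.4643) = 0.4643/0.5357 = 0.8669

Final: 0.8669


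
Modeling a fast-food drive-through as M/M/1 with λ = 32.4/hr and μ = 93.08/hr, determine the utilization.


ρ = λ/μ = 32.4/93.08 = 0.3481

Final: 0.3481


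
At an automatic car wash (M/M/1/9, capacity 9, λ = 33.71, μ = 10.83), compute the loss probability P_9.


ρ = λ/μ = 33.71/10.83 = 3.1127
P_K = (1−ρ)ρ^K/(1−ρ^(K+1)) = (-2.1127·27426.643601)/(1 − 85369.543470)
= -57942.899870/-85368.543470 = 0.678738

Final: 0.678738


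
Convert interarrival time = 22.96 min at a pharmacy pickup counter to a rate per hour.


λ = 1/(interarrival time) in consistent units.
1 hour = 60 min, so λ = 60/22.96 = 2.6132 per hour

Final: 2.6132 /hr


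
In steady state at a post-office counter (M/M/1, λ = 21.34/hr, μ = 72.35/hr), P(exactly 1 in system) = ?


ρ = 21.34/72.35 = 0.2950
P_n = (1−ρ)·ρ^n = (1 − 0.2950)·0.2950^1 = 0.7050·0.294955 = 0.207957

Final: 0.207957


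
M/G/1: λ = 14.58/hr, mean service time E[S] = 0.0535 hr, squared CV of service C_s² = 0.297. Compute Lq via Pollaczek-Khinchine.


ρ = λ·E[S] = 14.58·0.0535 = 0.7800
Lq = ρ²(1+C_s²)/(2(1−ρ)) = 0.6084·(1+0.297)/(2·0.2200)
= 0.6084·1.2970/0.4399 = 1.79378

Final: 1.79378


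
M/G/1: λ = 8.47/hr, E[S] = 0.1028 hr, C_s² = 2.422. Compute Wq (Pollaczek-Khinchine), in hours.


ρ = λ·E[S] = 8.47·0.1028 = 0.8707
E[S²] = E[S]²(1+C_s²) = 0.1028²·(1+2.422) = 0.036163
Wq = λ·E[S²]/(2(1−ρ)) = 8.47·0.036163/(2·0.1293) = 1.18461 hr

Final: 1.18461 hr


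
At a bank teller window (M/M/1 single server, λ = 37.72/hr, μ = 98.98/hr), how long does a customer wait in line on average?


ρ = 37.72/98.98 = 0.3811
Wq = ρ/(μ−λ) = 0.3811/(98.98 − 37.72) = 0.3811/61.26 = 0.006221 hr

Final: 0.006221 hr


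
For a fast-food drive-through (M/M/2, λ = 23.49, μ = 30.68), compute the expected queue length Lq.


a = λ/μ = 0.7656; ρ = a/2 = 0.3828
P₀ = 0.446317
Lq = P₀·a^c·ρ / (c!·(1−ρ)²) = 0.446317·0.58621·0.3828/(2·0.38091)
= 0.13148

Final: 0.13148


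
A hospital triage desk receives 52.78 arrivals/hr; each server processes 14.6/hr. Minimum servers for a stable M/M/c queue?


Stability requires cμ > λ ⇔ c > λ/μ.
λ/μ = 52.78/14.6 = 3.6151
Minimum integer c = ⌊3.6151⌋ + 1 = 4
Check: 4·14.6 = 58.40 > 52.78, while 3·14.6 = 43.80 ≤ 52.78

Final: 4 servers


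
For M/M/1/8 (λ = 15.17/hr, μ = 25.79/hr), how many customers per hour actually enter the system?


ρ = 0.5882; P_K = (1−ρ)ρ^8/(1−ρ^9) = 0.005951
λ_eff = λ(1 − P_K) = 15.17·(1 − 0.005951) = 15.17·0.994049 = 15.0797 /hr

Final: 15.0797 /hr


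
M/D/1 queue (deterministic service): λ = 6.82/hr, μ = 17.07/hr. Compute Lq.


ρ = 6.82/17.07 = 0.3995
M/D/1: Lq = ρ²/(2(1−ρ)) = 0.1596/(2·0.6005) = 0.13292

Final: 0.13292


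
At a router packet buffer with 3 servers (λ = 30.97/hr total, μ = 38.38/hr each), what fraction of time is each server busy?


ρ = λ/(cμ) = 30.97/(3·38.38) = 30.97/115.14 = 0.2690

Final: 0.2690


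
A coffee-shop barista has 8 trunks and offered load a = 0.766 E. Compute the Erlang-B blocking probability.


B(c,a) = (a^c/c!) / Σ_{k=0}^{c} a^k/k!
a^8/8! = 0.000002940
Σ terms (k=0..8): 1.00000 + 0.76600 + 0.29338 + 0.07491 + 0.01435 + 0.002198 + 0.0002806 + 0.00003070 + 0.000002940 = 2.151144
B = 0.000002940/2.151144 = 0.000001367

Final: 0.000001367


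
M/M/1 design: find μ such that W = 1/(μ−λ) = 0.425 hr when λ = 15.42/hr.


W = 1/(μ−λ) ⇒ μ − λ = 1/W = 1/0.425 = 2.3529
μ = λ + 1/W = 15.42 + 2.3529 = 17.7729 per hr

Final: 17.7729 /hr


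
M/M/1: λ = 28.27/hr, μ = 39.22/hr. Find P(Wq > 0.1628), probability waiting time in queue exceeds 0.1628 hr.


ρ = 28.27/39.22 = 0.7208
P(Wq > t) = ρ·e^{−(μ−λ)t} = 0.7208·e^{−1.7827}
= 0.7208·0.168190 = 0.121232

Final: 0.121232


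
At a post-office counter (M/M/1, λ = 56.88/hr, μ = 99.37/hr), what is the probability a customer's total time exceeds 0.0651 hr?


W ~ Exponential(μ−λ) for M/M/1.
μ − λ = 99.37 − 56.88 = 42.4900
P(W > t) = e^{−(μ−λ)t} = e^{−2.7661} = 0.062907

Final: 0.062907


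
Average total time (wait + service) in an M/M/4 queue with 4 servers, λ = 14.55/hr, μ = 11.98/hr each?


a = 1.2145; ρ = 0.3036; P₀ = 0.295785
Lq = P₀·a^c·ρ/(c!(1−ρ)²) = 0.01679
Wq = Lq/λ = 0.01679/14.55 = 0.001154 hr
W = Wq + 1/μ = 0.001154 + 0.08347 = 0.08463 hr

Final: 0.08463 hr


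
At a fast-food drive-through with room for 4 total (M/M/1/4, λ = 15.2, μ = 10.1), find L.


ρ = 15.2/10.1 = 1.5050
L = ρ[1 − (K+1)ρ^K + Kρ^(K+1)] / [(1−ρ)(1−ρ^(K+1))]
Numerator: 1.5050·(1 − 5·5.129663 + 4·7.719889) = 9.377709
Denominator: (-0.5050)·(-6.719889) = 3.393211
L = 9.377709/3.393211 = 2.7637

Final: 2.7637


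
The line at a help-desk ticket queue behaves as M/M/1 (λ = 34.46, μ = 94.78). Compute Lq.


ρ = 34.46/94.78 = 0.3636
Lq = ρ²/(1−ρ) = 0.1322/0.6364 = 0.2077

Final: 0.2077


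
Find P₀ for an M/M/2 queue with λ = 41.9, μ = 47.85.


a = λ/μ = 41.9/47.85 = 0.8757; ρ = a/c = 0.4378
Σ_{k=0}^{1} a^k/k! (terms k=0..1) = 1.00000 + 0.87565 = 1.87565
Tail: a^2/(2!(1−ρ)) = 0.76677/(2·0.5622) = 0.68197
P₀ = 1/(1.87565 + 0.68197) = 1/2.55762 = 0.390988

Final: 0.390988


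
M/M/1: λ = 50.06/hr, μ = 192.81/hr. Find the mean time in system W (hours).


W = 1/(μ−λ) = 1/(192.81 − 50.06) = 1/142.75 = 0.007005 hr

Final: 0.007005 hr


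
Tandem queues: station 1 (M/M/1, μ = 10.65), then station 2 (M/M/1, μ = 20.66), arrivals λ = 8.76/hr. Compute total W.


Each node sees arrival rate λ = 8.76/hr (tandem ⇒ throughput preserved).
W₁ = 1/(μ₁−λ) = 1/(10.65−8.76) = 0.52910 hr
W₂ = 1/(μ₂−λ) = 1/(20.66−8.76) = 0.08403 hr
W_total = W₁ + W₂ = 0.52910 + 0.08403 = 0.61313 hr

Final: 0.61313 hr


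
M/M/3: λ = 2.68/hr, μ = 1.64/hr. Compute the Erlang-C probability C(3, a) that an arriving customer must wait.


a = λ/μ = 1.6341; ρ = a/3 = 0.5447
P₀ = 0.179635 (from M/M/c formula)
C(c,a) = [a^c/(c!(1−ρ))]·P₀ = [4.36388/(6·0.4553)]·0.179635
= 1.59749·0.179635 = 0.286965

Final: 0.286965


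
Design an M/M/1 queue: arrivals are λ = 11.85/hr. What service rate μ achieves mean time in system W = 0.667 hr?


W = 1/(μ−λ) ⇒ μ − λ = 1/W = 1/0.667 = 1.4993
μ = λ + 1/W = 11.85 + 1.4993 = 13.3493 per hr

Final: 13.3493 /hr


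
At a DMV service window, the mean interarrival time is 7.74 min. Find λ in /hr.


λ = 1/(interarrival time) in consistent units.
1 hour = 60 min, so λ = 60/7.74 = 7.7519 per hour

Final: 7.7519 /hr


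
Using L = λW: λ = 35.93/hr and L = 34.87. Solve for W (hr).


W = L/λ = 34.87/35.93 = 0.9705 hr

Final: 0.9705 hr


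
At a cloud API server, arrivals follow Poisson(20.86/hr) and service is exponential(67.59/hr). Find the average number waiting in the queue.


ρ = 20.86/67.59 = 0.3086
Lq = ρ²/(1−ρ) = 0.09525/0.6914 = 0.1378

Final: 0.1378


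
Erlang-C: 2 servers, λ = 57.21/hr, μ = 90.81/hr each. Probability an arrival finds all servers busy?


a = λ/μ = 0.6300; ρ = a/2 = 0.3150
P₀ = 0.520914 (from M/M/c formula)
C(c,a) = [a^c/(c!(1−ρ))]·P₀ = [0.39690/(2·0.6850)]·0.520914
= 0.28970·0.520914 = 0.150911

Final: 0.150911


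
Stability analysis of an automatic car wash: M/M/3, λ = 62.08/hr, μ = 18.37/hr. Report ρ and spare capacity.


Total capacity cμ = 3·18.37 = 55.11/hr
ρ = λ/(cμ) = 62.08/55.11 = 1.1265
Stable ⇔ ρ < 1: NO
Spare capacity = cμ − λ = 55.11 − 62.08 = -6.97/hr

Final: ρ = 1.1265; unstable; margin = -6.97/hr


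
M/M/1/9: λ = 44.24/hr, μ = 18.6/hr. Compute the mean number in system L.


ρ = 44.24/18.6 = 2.3785
L = ρ[1 − (K+1)ρ^K + Kρ^(K+1)] / [(1−ρ)(1−ρ^(K+1))]
Numerator: 2.3785·(1 − 10·2436.237180 + 9·5794.577034) = 66097.941046
Denominator: (-1.3785)·(-5793.577034) = 7986.414793
L = 66097.941046/7986.414793 = 8.2763

Final: 8.2763


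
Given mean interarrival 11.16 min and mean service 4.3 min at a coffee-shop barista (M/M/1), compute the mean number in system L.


λ = 60/11.16 = 5.3763 /hr
μ = 60/4.3 = 13.9535 /hr
ρ = λ/μ = 5.3763/13.9535 = 0.3853
L = ρ/(1−ρ) = 0.3853/0.6147 = 0.6268

Final: 0.6268


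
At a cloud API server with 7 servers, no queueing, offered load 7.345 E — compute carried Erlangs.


B(7,7.345) = 0.269945 (Erlang-B)
Carried load = a(1 − B) = 7.345·(1 − 0.269945) = 7.345·0.730055 = 5.3623 E

Final: 5.3623 Erlangs


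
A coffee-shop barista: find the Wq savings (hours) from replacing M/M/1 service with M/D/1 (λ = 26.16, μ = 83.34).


ρ = 26.16/83.34 = 0.3139
Wq(M/M/1) = ρ/(μ−λ) = 0.3139/57.18 = 0.005490 hr
Wq(M/D/1) = ρ/(2(μ−λ)) = 0.002745 hr
Savings = 0.005490 − 0.002745 = 0.002745 hr

Final: 0.002745 hr


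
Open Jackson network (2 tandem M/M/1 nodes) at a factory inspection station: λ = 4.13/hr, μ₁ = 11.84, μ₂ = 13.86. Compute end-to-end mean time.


Each node sees arrival rate λ = 4.13/hr (tandem ⇒ throughput preserved).
W₁ = 1/(μ₁−λ) = 1/(11.84−4.13) = 0.12970 hr
W₂ = 1/(μ₂−λ) = 1/(13.86−4.13) = 0.10277 hr
W_total = W₁ + W₂ = 0.12970 + 0.10277 = 0.23248 hr

Final: 0.23248 hr


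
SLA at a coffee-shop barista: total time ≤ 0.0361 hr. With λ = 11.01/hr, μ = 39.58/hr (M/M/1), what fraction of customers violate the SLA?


W ~ Exponential(μ−λ) for M/M/1.
μ − λ = 39.58 − 11.01 = 28.5700
P(W > t) = e^{−(μ−λ)t} = e^{−1.0314} = 0.356516

Final: 0.356516


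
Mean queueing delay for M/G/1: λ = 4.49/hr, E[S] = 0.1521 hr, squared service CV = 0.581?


ρ = λ·E[S] = 4.49·0.1521 = 0.6829
E[S²] = E[S]²(1+C_s²) = 0.1521²·(1+0.581) = 0.036576
Wq = λ·E[S²]/(2(1−ρ)) = 4.49·0.036576/(2·0.3171) = 0.25897 hr

Final: 0.25897 hr


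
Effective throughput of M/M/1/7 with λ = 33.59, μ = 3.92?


ρ = 8.5689; P_K = (1−ρ)ρ^7/(1−ρ^8) = 0.883299
λ_eff = λ(1 − P_K) = 33.59·(1 − 0.883299) = 33.59·0.116701 = 3.9200 /hr

Final: 3.9200 /hr


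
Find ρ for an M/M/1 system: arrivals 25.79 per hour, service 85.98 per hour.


ρ = λ/μ = 25.79/85.98 = 0.3000

Final: 0.3000


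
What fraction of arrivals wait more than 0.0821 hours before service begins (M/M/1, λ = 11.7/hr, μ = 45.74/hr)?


ρ = 11.7/45.74 = 0.2558
P(Wq > t) = ρ·e^{−(μ−λ)t} = 0.2558·e^{−2.7947}
= 0.2558·0.061134 = 0.015638

Final: 0.015638


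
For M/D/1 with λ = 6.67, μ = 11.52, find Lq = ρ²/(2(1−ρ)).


ρ = 6.67/11.52 = 0.5790
M/D/1: Lq = ρ²/(2(1−ρ)) = 0.3352/(2·0.4210) = 0.39813

Final: 0.39813


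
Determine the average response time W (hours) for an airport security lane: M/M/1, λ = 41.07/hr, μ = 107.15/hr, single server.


W = 1/(μ−λ) = 1/(107.15 − 41.07) = 1/66.08 = 0.01513 hr

Final: 0.01513 hr


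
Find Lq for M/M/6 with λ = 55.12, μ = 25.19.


a = λ/μ = 2.1882; ρ = a/6 = 0.3647
P₀ = 0.111836
Lq = P₀·a^c·ρ / (c!·(1−ρ)²) = 0.111836·109.77065·0.3647/(720·0.40361)
= 0.01541

Final: 0.01541


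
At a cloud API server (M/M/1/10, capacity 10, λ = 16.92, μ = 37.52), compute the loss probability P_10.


ρ = λ/μ = 16.92/37.52 = 0.4510
P_K = (1−ρ)ρ^K/(1−ρ^(K+1)) = (0.5490·0.0003478)/(1 − 0.0001569)
= 0.0001910/0.999843 = 0.0001910

Final: 0.0001910


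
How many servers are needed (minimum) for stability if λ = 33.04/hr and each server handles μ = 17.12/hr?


Stability requires cμ > λ ⇔ c > λ/μ.
λ/μ = 33.04/17.12 = 1.9299
Minimum integer c = ⌊1.9299⌋ + 1 = 2
Check: 2·17.12 = 34.24 > 33.04, while 1·17.12 = 17.12 ≤ 33.04

Final: 2 servers


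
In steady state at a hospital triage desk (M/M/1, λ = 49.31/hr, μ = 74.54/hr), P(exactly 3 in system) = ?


ρ = 49.31/74.54 = 0.6615
P_n = (1−ρ)·ρ^n = (1 − 0.6615)·0.6615^3 = 0.3385·0.289492 = 0.097986

Final: 0.097986


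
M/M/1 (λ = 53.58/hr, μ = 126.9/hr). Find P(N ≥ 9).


ρ = 53.58/126.9 = 0.4222
P(N ≥ n) = ρ^n = 0.4222^9 = 0.0004265

Final: 0.0004265


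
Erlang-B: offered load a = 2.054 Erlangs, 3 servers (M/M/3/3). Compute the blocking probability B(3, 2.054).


B(c,a) = (a^c/c!) / Σ_{k=0}^{c} a^k/k!
a^3/3! = 1.444276
Σ terms (k=0..3): 1.00000 + 2.05400 + 2.10946 + 1.44428 = 6.607734
B = 1.444276/6.607734 = 0.218574

Final: 0.218574


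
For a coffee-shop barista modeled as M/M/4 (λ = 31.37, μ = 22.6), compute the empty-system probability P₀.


a = λ/μ = 31.37/22.6 = 1.3881; ρ = a/c = 0.3470
Σ_{k=0}^{3} a^k/k! (terms k=0..3) = 1.00000 + 1.38805 + 0.96335 + 0.44572 = 3.79712
Tail: a^4/(4!(1−ρ)) = 3.71214/(24·0.6530) = 0.23687
P₀ = 1/(3.79712 + 0.23687) = 1/4.03399 = 0.247893

Final: 0.247893


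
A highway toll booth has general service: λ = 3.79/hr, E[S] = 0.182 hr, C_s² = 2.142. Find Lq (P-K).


ρ = λ·E[S] = 3.79·0.182 = 0.6898
Lq = ρ²(1+C_s²)/(2(1−ρ)) = 0.4758·(1+2.142)/(2·0.3102)
= 0.4758·3.1420/0.6204 = 2.40950

Final: 2.40950


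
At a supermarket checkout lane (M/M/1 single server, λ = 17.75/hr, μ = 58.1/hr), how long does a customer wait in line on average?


ρ = 17.75/58.1 = 0.3055
Wq = ρ/(μ−λ) = 0.3055/(58.1 − 17.75) = 0.3055/40.35 = 0.007571 hr

Final: 0.007571 hr


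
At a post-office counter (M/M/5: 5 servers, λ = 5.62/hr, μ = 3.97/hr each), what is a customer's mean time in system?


a = 1.4156; ρ = 0.2831; P₀ = 0.242493
Lq = P₀·a^c·ρ/(c!(1−ρ)²) = 0.006329
Wq = Lq/λ = 0.006329/5.62 = 0.001126 hr
W = Wq + 1/μ = 0.001126 + 0.25189 = 0.25302 hr

Final: 0.25302 hr


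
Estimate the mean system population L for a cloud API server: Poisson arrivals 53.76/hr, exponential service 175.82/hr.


ρ = λ/μ = 53.76/175.82 = 0.3058
L = ρ/(1−ρ) = 0.3058/(1 − 0.3058) = 0.3058/0.6942 = 0.4404

Final: 0.4404


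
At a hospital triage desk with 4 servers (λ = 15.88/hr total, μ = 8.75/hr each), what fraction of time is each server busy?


ρ = λ/(cμ) = 15.88/(4·8.75) = 15.88/35.00 = 0.4537

Final: 0.4537


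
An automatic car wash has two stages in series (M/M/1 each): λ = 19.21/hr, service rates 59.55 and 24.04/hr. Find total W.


Each node sees arrival rate λ = 19.21/hr (tandem ⇒ throughput preserved).
W₁ = 1/(μ₁−λ) = 1/(59.55−19.21) = 0.02479 hr
W₂ = 1/(μ₂−λ) = 1/(24.04−19.21) = 0.20704 hr
W_total = W₁ + W₂ = 0.02479 + 0.20704 = 0.23183 hr

Final: 0.23183 hr


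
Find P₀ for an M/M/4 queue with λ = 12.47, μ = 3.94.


a = λ/μ = 12.47/3.94 = 3.1650; ρ = a/c = 0.7912
Σ_{k=0}^{3} a^k/k! (terms k=0..3) = 1.00000 + 3.16497 + 5.00853 + 5.28396 = 14.45747
Tail: a^4/(4!(1−ρ)) = 100.34158/(24·0.2088) = 20.02765
P₀ = 1/(14.45747 + 20.02765) = 1/34.48512 = 0.028998

Final: 0.028998


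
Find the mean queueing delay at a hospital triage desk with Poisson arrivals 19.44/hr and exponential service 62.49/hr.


ρ = 19.44/62.49 = 0.3111
Wq = ρ/(μ−λ) = 0.3111/(62.49 − 19.44) = 0.3111/43.05 = 0.007226 hr

Final: 0.007226 hr
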